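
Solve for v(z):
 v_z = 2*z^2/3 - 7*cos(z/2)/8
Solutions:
 v(z) = C1 + 2*z^3/9 - 7*sin(z/2)/4


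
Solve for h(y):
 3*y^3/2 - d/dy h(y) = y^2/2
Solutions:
 h(y) = C1 + 3*y^4/8 - y^3/6


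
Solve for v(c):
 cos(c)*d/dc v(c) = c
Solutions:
 v(c) = C1 + Integral(c/cos(c), c)


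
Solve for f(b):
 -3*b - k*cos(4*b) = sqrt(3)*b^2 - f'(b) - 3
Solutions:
 f(b) = C1 + sqrt(3)*b^3/3 + 3*b^2/2 - 3*b + k*sin(4*b)/4


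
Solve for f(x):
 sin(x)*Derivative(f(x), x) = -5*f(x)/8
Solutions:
 f(x) = C1*(cos(x) + 1)^(5/16)/(cos(x) - 1)^(5/16)


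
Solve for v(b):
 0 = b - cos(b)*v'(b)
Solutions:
 v(b) = C1 + Integral(b/cos(b), b)


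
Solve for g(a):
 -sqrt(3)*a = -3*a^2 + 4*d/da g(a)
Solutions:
 g(a) = C1 + a^3/4 - sqrt(3)*a^2/8


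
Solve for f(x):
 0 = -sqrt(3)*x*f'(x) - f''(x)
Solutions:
 f(x) = C1 + C2*erf(sqrt(2)*3^(1/4)*x/2)


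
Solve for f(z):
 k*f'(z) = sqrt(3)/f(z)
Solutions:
 f(z) = -sqrt(C1 + 2*sqrt(3)*z/k)
 f(z) = sqrt(C1 + 2*sqrt(3)*z/k)


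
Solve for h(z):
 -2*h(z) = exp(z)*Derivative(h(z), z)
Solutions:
 h(z) = C1*exp(2*exp(-z))


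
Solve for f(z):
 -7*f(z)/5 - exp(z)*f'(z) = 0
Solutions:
 f(z) = C1*exp(7*exp(-z)/5)


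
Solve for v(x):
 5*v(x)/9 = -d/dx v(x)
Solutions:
 v(x) = C1*exp(-5*x/9)


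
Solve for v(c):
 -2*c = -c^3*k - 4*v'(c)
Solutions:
 v(c) = C1 - c^4*k/16 + c^2/4


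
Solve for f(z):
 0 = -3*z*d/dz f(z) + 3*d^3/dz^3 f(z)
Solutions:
 f(z) = C1 + Integral(C2*airyai(z) + C3*airybi(z), z)


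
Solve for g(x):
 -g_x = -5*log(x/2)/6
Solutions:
 g(x) = C1 + 5*x*log(x)/6 - 5*x/6 - 5*x*log(2)/6


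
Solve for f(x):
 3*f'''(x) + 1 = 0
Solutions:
 f(x) = C1 + C2*x + C3*x^2 - x^3/18


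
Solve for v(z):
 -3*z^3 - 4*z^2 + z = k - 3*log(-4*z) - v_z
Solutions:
 v(z) = C1 + 3*z^4/4 + 4*z^3/3 - z^2/2 + z*(k - 6*log(2) + 3) - 3*z*log(-z)


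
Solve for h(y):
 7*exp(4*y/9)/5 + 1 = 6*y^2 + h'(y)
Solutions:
 h(y) = C1 - 2*y^3 + y + 63*exp(4*y/9)/20


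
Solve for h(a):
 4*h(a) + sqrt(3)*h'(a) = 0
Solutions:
 h(a) = C1*exp(-4*sqrt(3)*a/3)


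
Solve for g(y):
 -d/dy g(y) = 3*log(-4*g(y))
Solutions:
 Integral(1/(log(-_y) + 2*log(2)), (_y, g(y)))/3 = C1 - y


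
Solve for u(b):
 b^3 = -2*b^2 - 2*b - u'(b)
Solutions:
 u(b) = C1 - b^4/4 - 2*b^3/3 - b^2


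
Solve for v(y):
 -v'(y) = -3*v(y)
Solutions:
 v(y) = C1*exp(3*y)


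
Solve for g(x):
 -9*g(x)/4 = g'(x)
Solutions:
 g(x) = C1*exp(-9*x/4)


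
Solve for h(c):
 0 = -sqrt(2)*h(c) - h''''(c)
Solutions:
 h(c) = (C1*sin(2^(5/8)*c/2) + C2*cos(2^(5/8)*c/2))*exp(-2^(5/8)*c/2) + (C3*sin(2^(5/8)*c/2) + C4*cos(2^(5/8)*c/2))*exp(2^(5/8)*c/2)


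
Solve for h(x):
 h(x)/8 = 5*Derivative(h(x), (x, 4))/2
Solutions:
 h(x) = C1*exp(-sqrt(2)*5^(3/4)*x/10) + C2*exp(sqrt(2)*5^(3/4)*x/10) + C3*sin(sqrt(2)*5^(3/4)*x/10) + C4*cos(sqrt(2)*5^(3/4)*x/10)


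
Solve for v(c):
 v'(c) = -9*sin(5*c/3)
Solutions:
 v(c) = C1 + 27*cos(5*c/3)/5


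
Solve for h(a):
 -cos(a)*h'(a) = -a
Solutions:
 h(a) = C1 + Integral(a/cos(a), a)


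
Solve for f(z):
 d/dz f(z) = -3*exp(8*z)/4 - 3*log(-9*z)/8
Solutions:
 f(z) = C1 - 3*z*log(-z)/8 + 3*z*(1 - 2*log(3))/8 - 3*exp(8*z)/32


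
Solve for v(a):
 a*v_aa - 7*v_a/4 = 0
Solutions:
 v(a) = C1 + C2*a^(11/4)


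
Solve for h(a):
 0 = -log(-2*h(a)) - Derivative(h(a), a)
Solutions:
 Integral(1/(log(-_y) + log(2)), (_y, h(a))) = C1 - a


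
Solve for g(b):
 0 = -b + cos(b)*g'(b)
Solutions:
 g(b) = C1 + Integral(b/cos(b), b)


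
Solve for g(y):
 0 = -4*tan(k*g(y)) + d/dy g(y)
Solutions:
 g(y) = Piecewise((-asin(exp(C1*k + 4*k*y))/k + pi/k, Ne(k, 0)), (nan, True))
 g(y) = Piecewise((asin(exp(C1*k + 4*k*y))/k, Ne(k, 0)), (nan, True))


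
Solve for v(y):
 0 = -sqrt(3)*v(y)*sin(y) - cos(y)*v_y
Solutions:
 v(y) = C1*cos(y)^(sqrt(3))


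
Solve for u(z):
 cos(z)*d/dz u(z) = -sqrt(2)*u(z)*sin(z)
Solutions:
 u(z) = C1*cos(z)^(sqrt(2))


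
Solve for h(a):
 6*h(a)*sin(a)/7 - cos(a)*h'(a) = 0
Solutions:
 h(a) = C1/cos(a)^(6/7)


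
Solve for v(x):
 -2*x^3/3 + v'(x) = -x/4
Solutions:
 v(x) = C1 + x^4/6 - x^2/8


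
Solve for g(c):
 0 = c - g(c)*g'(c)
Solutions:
 g(c) = -sqrt(C1 + c^2)
 g(c) = sqrt(C1 + c^2)


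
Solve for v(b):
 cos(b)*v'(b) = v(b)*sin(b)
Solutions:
 v(b) = C1/cos(b)


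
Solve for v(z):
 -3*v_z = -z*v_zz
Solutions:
 v(z) = C1 + C2*z^4


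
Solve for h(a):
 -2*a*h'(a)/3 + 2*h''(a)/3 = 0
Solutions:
 h(a) = C1 + C2*erfi(sqrt(2)*a/2)


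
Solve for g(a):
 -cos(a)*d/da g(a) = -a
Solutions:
 g(a) = C1 + Integral(a/cos(a), a)


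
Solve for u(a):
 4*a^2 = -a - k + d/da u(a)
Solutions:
 u(a) = C1 + 4*a^3/3 + a^2/2 + a*k


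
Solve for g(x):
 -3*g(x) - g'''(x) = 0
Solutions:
 g(x) = C3*exp(-3^(1/3)*x) + (C1*sin(3^(5/6)*x/2) + C2*cos(3^(5/6)*x/2))*exp(3^(1/3)*x/2)


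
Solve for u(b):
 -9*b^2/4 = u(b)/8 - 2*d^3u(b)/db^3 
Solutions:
 u(b) = C3*exp(2^(2/3)*b/4) - 18*b^2 + (C1*sin(2^(2/3)*sqrt(3)*b/8) + C2*cos(2^(2/3)*sqrt(3)*b/8))*exp(-2^(2/3)*b/8)


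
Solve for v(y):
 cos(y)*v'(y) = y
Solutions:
 v(y) = C1 + Integral(y/cos(y), y)


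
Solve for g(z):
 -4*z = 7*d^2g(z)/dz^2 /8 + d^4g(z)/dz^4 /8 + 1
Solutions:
 g(z) = C1 + C2*z + C3*sin(sqrt(7)*z) + C4*cos(sqrt(7)*z) - 16*z^3/21 - 4*z^2/7


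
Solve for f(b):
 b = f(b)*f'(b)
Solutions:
 f(b) = -sqrt(C1 + b^2)
 f(b) = sqrt(C1 + b^2)


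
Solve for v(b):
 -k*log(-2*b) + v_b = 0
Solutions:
 v(b) = C1 + b*k*log(-b) + b*k*(-1 + log(2))


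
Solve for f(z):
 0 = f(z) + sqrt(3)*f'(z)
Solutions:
 f(z) = C1*exp(-sqrt(3)*z/3)


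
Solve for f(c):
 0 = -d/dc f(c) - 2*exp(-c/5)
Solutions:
 f(c) = C1 + 10*exp(-c/5)


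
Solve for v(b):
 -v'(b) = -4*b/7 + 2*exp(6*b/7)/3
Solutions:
 v(b) = C1 + 2*b^2/7 - 7*exp(6*b/7)/9


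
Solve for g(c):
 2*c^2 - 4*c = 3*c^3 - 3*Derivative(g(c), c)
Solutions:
 g(c) = C1 + c^4/4 - 2*c^3/9 + 2*c^2/3


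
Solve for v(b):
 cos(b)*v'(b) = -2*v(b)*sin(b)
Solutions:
 v(b) = C1*cos(b)^2


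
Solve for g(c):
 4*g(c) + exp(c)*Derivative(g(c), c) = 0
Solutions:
 g(c) = C1*exp(4*exp(-c))


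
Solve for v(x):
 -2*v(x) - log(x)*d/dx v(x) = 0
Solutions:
 v(x) = C1*exp(-2*li(x))


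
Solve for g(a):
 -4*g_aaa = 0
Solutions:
 g(a) = C1 + C2*a + C3*a^2


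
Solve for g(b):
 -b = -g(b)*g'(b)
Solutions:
 g(b) = -sqrt(C1 + b^2)
 g(b) = sqrt(C1 + b^2)


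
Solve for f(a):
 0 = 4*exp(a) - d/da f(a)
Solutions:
 f(a) = C1 + 4*exp(a)


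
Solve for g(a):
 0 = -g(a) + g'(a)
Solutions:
 g(a) = C1*exp(a)


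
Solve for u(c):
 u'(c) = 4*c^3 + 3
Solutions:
 u(c) = C1 + c^4 + 3*c


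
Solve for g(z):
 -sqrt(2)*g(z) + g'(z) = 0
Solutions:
 g(z) = C1*exp(sqrt(2)*z)


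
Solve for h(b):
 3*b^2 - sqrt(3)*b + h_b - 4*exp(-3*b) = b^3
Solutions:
 h(b) = C1 + b^4/4 - b^3 + sqrt(3)*b^2/2 - 4*exp(-3*b)/3


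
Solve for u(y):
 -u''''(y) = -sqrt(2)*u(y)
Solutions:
 u(y) = C1*exp(-2^(1/8)*y) + C2*exp(2^(1/8)*y) + C3*sin(2^(1/8)*y) + C4*cos(2^(1/8)*y)


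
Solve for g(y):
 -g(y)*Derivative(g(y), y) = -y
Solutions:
 g(y) = -sqrt(C1 + y^2)
 g(y) = sqrt(C1 + y^2)


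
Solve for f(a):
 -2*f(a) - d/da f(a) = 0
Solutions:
 f(a) = C1*exp(-2*a)


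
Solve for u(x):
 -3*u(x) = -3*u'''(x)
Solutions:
 u(x) = C3*exp(x) + (C1*sin(sqrt(3)*x/2) + C2*cos(sqrt(3)*x/2))*exp(-x/2)


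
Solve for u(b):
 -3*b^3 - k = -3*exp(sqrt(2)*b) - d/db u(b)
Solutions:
 u(b) = C1 + 3*b^4/4 + b*k - 3*sqrt(2)*exp(sqrt(2)*b)/2


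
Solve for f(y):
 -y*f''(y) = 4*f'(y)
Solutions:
 f(y) = C1 + C2/y^3


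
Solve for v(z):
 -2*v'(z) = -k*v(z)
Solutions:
 v(z) = C1*exp(k*z/2)


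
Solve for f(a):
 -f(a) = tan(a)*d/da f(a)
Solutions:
 f(a) = C1/sin(a)


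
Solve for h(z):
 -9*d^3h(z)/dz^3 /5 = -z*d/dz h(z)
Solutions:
 h(z) = C1 + Integral(C2*airyai(15^(1/3)*z/3) + C3*airybi(15^(1/3)*z/3), z)


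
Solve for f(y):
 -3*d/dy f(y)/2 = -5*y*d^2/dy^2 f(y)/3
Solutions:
 f(y) = C1 + C2*y^(19/10)


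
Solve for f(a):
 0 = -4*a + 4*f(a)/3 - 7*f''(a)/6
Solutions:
 f(a) = C1*exp(-2*sqrt(14)*a/7) + C2*exp(2*sqrt(14)*a/7) + 3*a


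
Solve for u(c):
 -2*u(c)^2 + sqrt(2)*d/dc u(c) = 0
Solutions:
 u(c) = -1/(C1 + sqrt(2)*c)


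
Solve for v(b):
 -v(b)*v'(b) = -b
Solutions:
 v(b) = -sqrt(C1 + b^2)
 v(b) = sqrt(C1 + b^2)


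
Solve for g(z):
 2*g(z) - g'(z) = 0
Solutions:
 g(z) = C1*exp(2*z)


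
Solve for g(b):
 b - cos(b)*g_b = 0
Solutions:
 g(b) = C1 + Integral(b/cos(b), b)


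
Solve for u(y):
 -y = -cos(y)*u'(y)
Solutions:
 u(y) = C1 + Integral(y/cos(y), y)


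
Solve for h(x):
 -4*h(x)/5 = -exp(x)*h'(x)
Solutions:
 h(x) = C1*exp(-4*exp(-x)/5)


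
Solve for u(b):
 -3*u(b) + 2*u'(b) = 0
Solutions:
 u(b) = C1*exp(3*b/2)


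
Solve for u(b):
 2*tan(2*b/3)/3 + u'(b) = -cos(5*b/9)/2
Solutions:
 u(b) = C1 + log(cos(2*b/3)) - 9*sin(5*b/9)/10


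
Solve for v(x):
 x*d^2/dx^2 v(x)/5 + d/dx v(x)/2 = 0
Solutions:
 v(x) = C1 + C2/x^(3/2)


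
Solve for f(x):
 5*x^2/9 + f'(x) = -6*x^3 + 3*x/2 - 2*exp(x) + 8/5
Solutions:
 f(x) = C1 - 3*x^4/2 - 5*x^3/27 + 3*x^2/4 + 8*x/5 - 2*exp(x)


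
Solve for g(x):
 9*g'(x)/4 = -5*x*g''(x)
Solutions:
 g(x) = C1 + C2*x^(11/20)


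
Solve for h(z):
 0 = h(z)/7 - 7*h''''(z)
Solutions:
 h(z) = C1*exp(-sqrt(7)*z/7) + C2*exp(sqrt(7)*z/7) + C3*sin(sqrt(7)*z/7) + C4*cos(sqrt(7)*z/7)


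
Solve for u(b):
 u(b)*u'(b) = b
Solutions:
 u(b) = -sqrt(C1 + b^2)
 u(b) = sqrt(C1 + b^2)


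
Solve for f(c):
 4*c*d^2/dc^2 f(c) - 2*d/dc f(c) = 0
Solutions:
 f(c) = C1 + C2*c^(3/2)


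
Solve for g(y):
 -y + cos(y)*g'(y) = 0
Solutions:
 g(y) = C1 + Integral(y/cos(y), y)


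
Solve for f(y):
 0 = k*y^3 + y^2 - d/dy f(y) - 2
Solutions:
 f(y) = C1 + k*y^4/4 + y^3/3 - 2*y


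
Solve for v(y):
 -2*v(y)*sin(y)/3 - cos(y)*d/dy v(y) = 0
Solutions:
 v(y) = C1*cos(y)^(2/3)


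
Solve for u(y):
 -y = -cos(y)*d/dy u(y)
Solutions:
 u(y) = C1 + Integral(y/cos(y), y)


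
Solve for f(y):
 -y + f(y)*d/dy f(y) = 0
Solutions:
 f(y) = -sqrt(C1 + y^2)
 f(y) = sqrt(C1 + y^2)


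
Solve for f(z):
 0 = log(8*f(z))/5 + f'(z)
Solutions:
 5*Integral(1/(log(_y) + 3*log(2)), (_y, f(z))) = C1 - z


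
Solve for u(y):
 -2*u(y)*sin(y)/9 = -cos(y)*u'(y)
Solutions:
 u(y) = C1/cos(y)^(2/9)


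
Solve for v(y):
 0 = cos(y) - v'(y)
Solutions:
 v(y) = C1 + sin(y)


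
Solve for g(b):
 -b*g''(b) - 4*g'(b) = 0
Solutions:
 g(b) = C1 + C2/b^3


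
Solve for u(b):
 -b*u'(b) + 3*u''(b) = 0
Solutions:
 u(b) = C1 + C2*erfi(sqrt(6)*b/6)


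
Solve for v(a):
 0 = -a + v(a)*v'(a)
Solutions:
 v(a) = -sqrt(C1 + a^2)
 v(a) = sqrt(C1 + a^2)


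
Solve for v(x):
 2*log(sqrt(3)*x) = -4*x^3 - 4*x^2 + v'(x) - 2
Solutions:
 v(x) = C1 + x^4 + 4*x^3/3 + 2*x*log(x) + x*log(3)


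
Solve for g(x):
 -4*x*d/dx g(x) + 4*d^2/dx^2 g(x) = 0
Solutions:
 g(x) = C1 + C2*erfi(sqrt(2)*x/2)


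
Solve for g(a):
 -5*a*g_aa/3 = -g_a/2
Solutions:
 g(a) = C1 + C2*a^(13/10)


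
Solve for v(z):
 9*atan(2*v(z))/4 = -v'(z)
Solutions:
 Integral(1/atan(2*_y), (_y, v(z))) = C1 - 9*z/4


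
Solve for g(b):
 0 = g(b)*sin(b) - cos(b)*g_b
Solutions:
 g(b) = C1/cos(b)


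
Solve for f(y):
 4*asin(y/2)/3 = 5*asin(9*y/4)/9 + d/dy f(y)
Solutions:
 f(y) = C1 + 4*y*asin(y/2)/3 - 5*y*asin(9*y/4)/9 + 4*sqrt(4 - y^2)/3 - 5*sqrt(16 - 81*y^2)/81


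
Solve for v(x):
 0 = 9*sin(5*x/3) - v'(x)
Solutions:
 v(x) = C1 - 27*cos(5*x/3)/5


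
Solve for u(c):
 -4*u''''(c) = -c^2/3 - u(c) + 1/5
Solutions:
 u(c) = C1*exp(-sqrt(2)*c/2) + C2*exp(sqrt(2)*c/2) + C3*sin(sqrt(2)*c/2) + C4*cos(sqrt(2)*c/2) - c^2/3 + 1/5


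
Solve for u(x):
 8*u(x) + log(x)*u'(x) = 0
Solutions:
 u(x) = C1*exp(-8*li(x))


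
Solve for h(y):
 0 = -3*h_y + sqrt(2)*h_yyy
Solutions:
 h(y) = C1 + C2*exp(-2^(3/4)*sqrt(3)*y/2) + C3*exp(2^(3/4)*sqrt(3)*y/2)


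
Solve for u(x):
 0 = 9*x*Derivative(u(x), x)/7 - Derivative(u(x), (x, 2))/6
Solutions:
 u(x) = C1 + C2*erfi(3*sqrt(21)*x/7)


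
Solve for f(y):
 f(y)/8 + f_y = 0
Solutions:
 f(y) = C1*exp(-y/8)


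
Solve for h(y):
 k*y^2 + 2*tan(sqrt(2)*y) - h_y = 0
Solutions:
 h(y) = C1 + k*y^3/3 - sqrt(2)*log(cos(sqrt(2)*y))


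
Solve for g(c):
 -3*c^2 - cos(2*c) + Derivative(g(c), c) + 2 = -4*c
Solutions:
 g(c) = C1 + c^3 - 2*c^2 - 2*c + sin(2*c)/2


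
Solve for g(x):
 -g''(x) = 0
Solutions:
 g(x) = C1 + C2*x


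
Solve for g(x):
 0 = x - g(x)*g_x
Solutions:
 g(x) = -sqrt(C1 + x^2)
 g(x) = sqrt(C1 + x^2)


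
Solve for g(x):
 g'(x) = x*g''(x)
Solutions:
 g(x) = C1 + C2*x^2


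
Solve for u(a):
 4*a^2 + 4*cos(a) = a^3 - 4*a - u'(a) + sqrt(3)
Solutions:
 u(a) = C1 + a^4/4 - 4*a^3/3 - 2*a^2 + sqrt(3)*a - 4*sin(a)


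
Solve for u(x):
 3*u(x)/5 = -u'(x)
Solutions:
 u(x) = C1*exp(-3*x/5)


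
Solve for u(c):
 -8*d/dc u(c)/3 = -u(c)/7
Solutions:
 u(c) = C1*exp(3*c/56)


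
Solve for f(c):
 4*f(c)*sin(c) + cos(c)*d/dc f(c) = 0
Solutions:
 f(c) = C1*cos(c)^4


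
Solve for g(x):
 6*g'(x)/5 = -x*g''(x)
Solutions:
 g(x) = C1 + C2/x^(1/5)


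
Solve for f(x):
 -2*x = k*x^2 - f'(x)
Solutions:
 f(x) = C1 + k*x^3/3 + x^2


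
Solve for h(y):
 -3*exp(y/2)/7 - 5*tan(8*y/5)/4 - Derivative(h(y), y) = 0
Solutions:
 h(y) = C1 - 6*exp(y/2)/7 + 25*log(cos(8*y/5))/32


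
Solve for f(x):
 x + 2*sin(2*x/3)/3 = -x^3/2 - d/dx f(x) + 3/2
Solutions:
 f(x) = C1 - x^4/8 - x^2/2 + 3*x/2 + cos(2*x/3)


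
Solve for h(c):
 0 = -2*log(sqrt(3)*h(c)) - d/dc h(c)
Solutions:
 Integral(1/(2*log(_y) + log(3)), (_y, h(c))) = C1 - c


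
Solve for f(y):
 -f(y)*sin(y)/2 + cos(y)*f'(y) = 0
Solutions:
 f(y) = C1/sqrt(cos(y))


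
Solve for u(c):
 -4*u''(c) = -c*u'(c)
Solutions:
 u(c) = C1 + C2*erfi(sqrt(2)*c/4)


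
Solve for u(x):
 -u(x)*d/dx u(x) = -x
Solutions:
 u(x) = -sqrt(C1 + x^2)
 u(x) = sqrt(C1 + x^2)


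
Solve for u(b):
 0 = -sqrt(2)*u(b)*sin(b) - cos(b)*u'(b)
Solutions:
 u(b) = C1*cos(b)^(sqrt(2))


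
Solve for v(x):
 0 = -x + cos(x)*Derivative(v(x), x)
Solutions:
 v(x) = C1 + Integral(x/cos(x), x)


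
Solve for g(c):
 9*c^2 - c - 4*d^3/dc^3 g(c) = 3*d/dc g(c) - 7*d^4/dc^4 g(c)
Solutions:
 g(c) = C1 + C4*exp(c) + c^3 - c^2/6 - 8*c + (C2*sin(5*sqrt(3)*c/14) + C3*cos(5*sqrt(3)*c/14))*exp(-3*c/14)


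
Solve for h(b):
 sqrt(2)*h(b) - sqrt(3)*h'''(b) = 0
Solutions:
 h(b) = C3*exp(2^(1/6)*3^(5/6)*b/3) + (C1*sin(2^(1/6)*3^(1/3)*b/2) + C2*cos(2^(1/6)*3^(1/3)*b/2))*exp(-2^(1/6)*3^(5/6)*b/6)


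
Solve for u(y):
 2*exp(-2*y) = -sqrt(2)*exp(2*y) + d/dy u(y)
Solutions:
 u(y) = C1 + sqrt(2)*exp(2*y)/2 - exp(-2*y)


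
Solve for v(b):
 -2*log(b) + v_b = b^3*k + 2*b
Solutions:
 v(b) = C1 + b^4*k/4 + b^2 + 2*b*log(b) - 2*b


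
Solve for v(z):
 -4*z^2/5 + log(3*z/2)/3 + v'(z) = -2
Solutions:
 v(z) = C1 + 4*z^3/15 - z*log(z)/3 - 5*z/3 - z*log(3)/3 + z*log(2)/3


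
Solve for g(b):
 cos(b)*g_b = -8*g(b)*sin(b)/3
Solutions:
 g(b) = C1*cos(b)^(8/3)


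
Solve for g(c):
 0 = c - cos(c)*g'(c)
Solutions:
 g(c) = C1 + Integral(c/cos(c), c)


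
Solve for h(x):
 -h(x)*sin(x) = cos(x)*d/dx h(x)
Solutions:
 h(x) = C1*cos(x)


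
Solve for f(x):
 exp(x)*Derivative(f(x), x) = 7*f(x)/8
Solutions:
 f(x) = C1*exp(-7*exp(-x)/8)


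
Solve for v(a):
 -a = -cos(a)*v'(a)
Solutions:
 v(a) = C1 + Integral(a/cos(a), a)


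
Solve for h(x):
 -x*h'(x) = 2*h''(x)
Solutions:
 h(x) = C1 + C2*erf(x/2)


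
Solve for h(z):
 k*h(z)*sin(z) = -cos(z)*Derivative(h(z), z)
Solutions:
 h(z) = C1*exp(k*log(cos(z)))


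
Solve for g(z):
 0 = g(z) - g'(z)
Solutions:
 g(z) = C1*exp(z)


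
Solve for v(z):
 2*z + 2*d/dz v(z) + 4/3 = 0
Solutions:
 v(z) = C1 - z^2/2 - 2*z/3


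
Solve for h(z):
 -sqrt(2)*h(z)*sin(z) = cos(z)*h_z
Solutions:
 h(z) = C1*cos(z)^(sqrt(2))


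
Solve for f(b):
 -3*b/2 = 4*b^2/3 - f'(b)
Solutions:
 f(b) = C1 + 4*b^3/9 + 3*b^2/4


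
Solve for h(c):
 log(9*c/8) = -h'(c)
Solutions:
 h(c) = C1 - c*log(c) + c*log(8/9) + c


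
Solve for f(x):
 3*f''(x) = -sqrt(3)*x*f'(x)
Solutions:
 f(x) = C1 + C2*erf(sqrt(2)*3^(3/4)*x/6)


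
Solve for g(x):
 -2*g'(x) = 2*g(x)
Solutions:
 g(x) = C1*exp(-x)


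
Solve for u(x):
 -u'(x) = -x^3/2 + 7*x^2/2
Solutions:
 u(x) = C1 + x^4/8 - 7*x^3/6


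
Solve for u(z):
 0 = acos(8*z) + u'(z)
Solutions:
 u(z) = C1 - z*acos(8*z) + sqrt(1 - 64*z^2)/8


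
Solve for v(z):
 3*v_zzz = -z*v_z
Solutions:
 v(z) = C1 + Integral(C2*airyai(-3^(2/3)*z/3) + C3*airybi(-3^(2/3)*z/3), z)


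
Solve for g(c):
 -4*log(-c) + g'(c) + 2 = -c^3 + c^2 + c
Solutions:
 g(c) = C1 - c^4/4 + c^3/3 + c^2/2 + 4*c*log(-c) - 6*c


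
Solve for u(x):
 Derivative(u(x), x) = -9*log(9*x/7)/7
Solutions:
 u(x) = C1 - 9*x*log(x)/7 - 18*x*log(3)/7 + 9*x/7 + 9*x*log(7)/7


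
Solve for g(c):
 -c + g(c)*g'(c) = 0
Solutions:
 g(c) = -sqrt(C1 + c^2)
 g(c) = sqrt(C1 + c^2)


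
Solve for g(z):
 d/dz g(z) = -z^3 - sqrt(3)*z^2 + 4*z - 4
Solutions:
 g(z) = C1 - z^4/4 - sqrt(3)*z^3/3 + 2*z^2 - 4*z


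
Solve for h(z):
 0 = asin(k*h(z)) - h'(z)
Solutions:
 Integral(1/asin(_y*k), (_y, h(z))) = C1 + z


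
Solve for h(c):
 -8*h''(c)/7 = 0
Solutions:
 h(c) = C1 + C2*c


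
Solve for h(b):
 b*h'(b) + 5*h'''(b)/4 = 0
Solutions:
 h(b) = C1 + Integral(C2*airyai(-10^(2/3)*b/5) + C3*airybi(-10^(2/3)*b/5), b)


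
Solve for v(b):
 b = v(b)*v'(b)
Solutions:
 v(b) = -sqrt(C1 + b^2)
 v(b) = sqrt(C1 + b^2)


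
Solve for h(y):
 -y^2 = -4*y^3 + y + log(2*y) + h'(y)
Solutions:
 h(y) = C1 + y^4 - y^3/3 - y^2/2 - y*log(y) - y*log(2) + y


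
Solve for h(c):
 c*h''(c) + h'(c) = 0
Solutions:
 h(c) = C1 + C2*log(c)


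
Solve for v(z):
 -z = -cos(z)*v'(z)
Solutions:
 v(z) = C1 + Integral(z/cos(z), z)


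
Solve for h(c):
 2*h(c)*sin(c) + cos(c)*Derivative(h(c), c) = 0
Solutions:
 h(c) = C1*cos(c)^2


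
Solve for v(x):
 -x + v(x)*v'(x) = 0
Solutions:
 v(x) = -sqrt(C1 + x^2)
 v(x) = sqrt(C1 + x^2)


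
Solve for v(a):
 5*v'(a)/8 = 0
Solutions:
 v(a) = C1


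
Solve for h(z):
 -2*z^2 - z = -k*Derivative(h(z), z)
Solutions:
 h(z) = C1 + 2*z^3/(3*k) + z^2/(2*k)


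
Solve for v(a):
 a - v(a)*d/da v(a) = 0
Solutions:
 v(a) = -sqrt(C1 + a^2)
 v(a) = sqrt(C1 + a^2)


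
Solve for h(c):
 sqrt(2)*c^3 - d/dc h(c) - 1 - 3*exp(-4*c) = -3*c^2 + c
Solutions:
 h(c) = C1 + sqrt(2)*c^4/4 + c^3 - c^2/2 - c + 3*exp(-4*c)/4


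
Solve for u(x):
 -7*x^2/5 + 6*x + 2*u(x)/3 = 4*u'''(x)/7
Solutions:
 u(x) = C3*exp(6^(2/3)*7^(1/3)*x/6) + 21*x^2/10 - 9*x + (C1*sin(2^(2/3)*3^(1/6)*7^(1/3)*x/4) + C2*cos(2^(2/3)*3^(1/6)*7^(1/3)*x/4))*exp(-6^(2/3)*7^(1/3)*x/12)


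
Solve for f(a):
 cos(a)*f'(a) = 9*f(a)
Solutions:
 f(a) = C1*sqrt(sin(a) + 1)*(sin(a)^4 + 4*sin(a)^3 + 6*sin(a)^2 + 4*sin(a) + 1)/(sqrt(sin(a) - 1)*(sin(a)^4 - 4*sin(a)^3 + 6*sin(a)^2 - 4*sin(a) + 1))


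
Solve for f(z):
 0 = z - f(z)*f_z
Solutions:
 f(z) = -sqrt(C1 + z^2)
 f(z) = sqrt(C1 + z^2)


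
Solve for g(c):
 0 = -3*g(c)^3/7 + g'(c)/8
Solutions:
 g(c) = -sqrt(14)*sqrt(-1/(C1 + 24*c))/2
 g(c) = sqrt(14)*sqrt(-1/(C1 + 24*c))/2


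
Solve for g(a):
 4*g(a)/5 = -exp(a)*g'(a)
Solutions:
 g(a) = C1*exp(4*exp(-a)/5)


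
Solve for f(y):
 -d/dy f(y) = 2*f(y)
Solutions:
 f(y) = C1*exp(-2*y)


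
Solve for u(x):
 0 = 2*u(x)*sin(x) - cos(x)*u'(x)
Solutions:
 u(x) = C1/cos(x)^2


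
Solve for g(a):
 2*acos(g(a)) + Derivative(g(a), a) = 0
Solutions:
 Integral(1/acos(_y), (_y, g(a))) = C1 - 2*a


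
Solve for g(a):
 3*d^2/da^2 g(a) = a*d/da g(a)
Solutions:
 g(a) = C1 + C2*erfi(sqrt(6)*a/6)


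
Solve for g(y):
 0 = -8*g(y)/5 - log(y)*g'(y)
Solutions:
 g(y) = C1*exp(-8*li(y)/5)


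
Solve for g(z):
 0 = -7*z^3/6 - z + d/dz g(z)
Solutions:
 g(z) = C1 + 7*z^4/24 + z^2/2


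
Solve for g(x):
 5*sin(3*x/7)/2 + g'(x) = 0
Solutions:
 g(x) = C1 + 35*cos(3*x/7)/6


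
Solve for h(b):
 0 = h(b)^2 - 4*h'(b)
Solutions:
 h(b) = -4/(C1 + b)


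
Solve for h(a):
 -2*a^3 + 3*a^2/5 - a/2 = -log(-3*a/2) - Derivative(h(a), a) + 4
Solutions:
 h(a) = C1 + a^4/2 - a^3/5 + a^2/4 - a*log(-a) + a*(-log(3) + log(2) + 5)


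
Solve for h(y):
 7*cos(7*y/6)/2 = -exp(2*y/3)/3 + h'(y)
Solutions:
 h(y) = C1 + exp(2*y/3)/2 + 3*sin(7*y/6)


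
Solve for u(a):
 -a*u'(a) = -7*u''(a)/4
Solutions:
 u(a) = C1 + C2*erfi(sqrt(14)*a/7)


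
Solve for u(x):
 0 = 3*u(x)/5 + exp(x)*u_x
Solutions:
 u(x) = C1*exp(3*exp(-x)/5)


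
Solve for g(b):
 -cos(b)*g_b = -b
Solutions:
 g(b) = C1 + Integral(b/cos(b), b)


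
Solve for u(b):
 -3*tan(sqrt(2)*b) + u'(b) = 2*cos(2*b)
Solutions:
 u(b) = C1 - 3*sqrt(2)*log(cos(sqrt(2)*b))/2 + sin(2*b)


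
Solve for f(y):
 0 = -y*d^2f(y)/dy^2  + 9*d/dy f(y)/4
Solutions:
 f(y) = C1 + C2*y^(13/4)


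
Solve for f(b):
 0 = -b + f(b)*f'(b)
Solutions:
 f(b) = -sqrt(C1 + b^2)
 f(b) = sqrt(C1 + b^2)


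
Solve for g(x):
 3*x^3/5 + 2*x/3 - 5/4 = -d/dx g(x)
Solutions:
 g(x) = C1 - 3*x^4/20 - x^2/3 + 5*x/4


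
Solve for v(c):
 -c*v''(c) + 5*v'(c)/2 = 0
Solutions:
 v(c) = C1 + C2*c^(7/2)


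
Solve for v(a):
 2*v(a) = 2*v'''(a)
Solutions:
 v(a) = C3*exp(a) + (C1*sin(sqrt(3)*a/2) + C2*cos(sqrt(3)*a/2))*exp(-a/2)


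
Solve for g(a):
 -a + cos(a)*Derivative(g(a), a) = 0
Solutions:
 g(a) = C1 + Integral(a/cos(a), a)


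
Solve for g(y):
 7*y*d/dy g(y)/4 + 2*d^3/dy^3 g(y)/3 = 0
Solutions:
 g(y) = C1 + Integral(C2*airyai(-21^(1/3)*y/2) + C3*airybi(-21^(1/3)*y/2), y)


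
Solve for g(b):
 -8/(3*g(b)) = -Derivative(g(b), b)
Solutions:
 g(b) = -sqrt(C1 + 48*b)/3
 g(b) = sqrt(C1 + 48*b)/3


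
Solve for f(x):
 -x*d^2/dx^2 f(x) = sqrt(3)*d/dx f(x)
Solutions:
 f(x) = C1 + C2*x^(1 - sqrt(3))


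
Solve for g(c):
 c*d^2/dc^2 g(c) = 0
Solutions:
 g(c) = C1 + C2*c


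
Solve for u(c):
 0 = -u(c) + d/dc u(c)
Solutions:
 u(c) = C1*exp(c)


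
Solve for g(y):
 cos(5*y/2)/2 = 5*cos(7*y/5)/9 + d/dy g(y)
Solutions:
 g(y) = C1 - 25*sin(7*y/5)/63 + sin(5*y/2)/5


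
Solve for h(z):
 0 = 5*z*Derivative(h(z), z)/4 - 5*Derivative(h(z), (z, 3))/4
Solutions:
 h(z) = C1 + Integral(C2*airyai(z) + C3*airybi(z), z)


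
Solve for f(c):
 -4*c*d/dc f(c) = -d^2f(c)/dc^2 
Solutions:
 f(c) = C1 + C2*erfi(sqrt(2)*c)


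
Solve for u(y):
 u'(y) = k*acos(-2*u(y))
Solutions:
 Integral(1/acos(-2*_y), (_y, u(y))) = C1 + k*y


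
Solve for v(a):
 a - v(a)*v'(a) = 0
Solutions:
 v(a) = -sqrt(C1 + a^2)
 v(a) = sqrt(C1 + a^2)


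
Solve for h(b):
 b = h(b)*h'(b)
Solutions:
 h(b) = -sqrt(C1 + b^2)
 h(b) = sqrt(C1 + b^2)


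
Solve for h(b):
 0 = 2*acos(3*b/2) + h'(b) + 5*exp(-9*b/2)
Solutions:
 h(b) = C1 - 2*b*acos(3*b/2) + 2*sqrt(4 - 9*b^2)/3 + 10*exp(-9*b/2)/9


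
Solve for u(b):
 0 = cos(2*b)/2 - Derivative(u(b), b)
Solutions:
 u(b) = C1 + sin(2*b)/4


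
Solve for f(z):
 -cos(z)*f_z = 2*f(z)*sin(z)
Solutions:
 f(z) = C1*cos(z)^2


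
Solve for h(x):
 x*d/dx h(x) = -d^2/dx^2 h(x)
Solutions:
 h(x) = C1 + C2*erf(sqrt(2)*x/2)


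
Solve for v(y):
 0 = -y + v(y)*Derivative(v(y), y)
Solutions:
 v(y) = -sqrt(C1 + y^2)
 v(y) = sqrt(C1 + y^2)


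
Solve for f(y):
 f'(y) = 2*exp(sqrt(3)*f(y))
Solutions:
 f(y) = sqrt(3)*(2*log(-1/(C1 + 2*y)) - log(3))/6


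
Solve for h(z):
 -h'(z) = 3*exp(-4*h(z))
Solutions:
 h(z) = log(-I*(C1 - 12*z)^(1/4))
 h(z) = log(I*(C1 - 12*z)^(1/4))
 h(z) = log(-(C1 - 12*z)^(1/4))
 h(z) = log(C1 - 12*z)/4


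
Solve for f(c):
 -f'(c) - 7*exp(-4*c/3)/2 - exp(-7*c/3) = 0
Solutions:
 f(c) = C1 + 21*exp(-4*c/3)/8 + 3*exp(-7*c/3)/7


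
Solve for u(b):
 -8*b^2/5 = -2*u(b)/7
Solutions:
 u(b) = 28*b^2/5


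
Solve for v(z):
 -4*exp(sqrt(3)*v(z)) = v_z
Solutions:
 v(z) = sqrt(3)*(2*log(1/(C1 + 4*z)) - log(3))/6


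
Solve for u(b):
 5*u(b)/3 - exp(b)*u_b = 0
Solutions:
 u(b) = C1*exp(-5*exp(-b)/3)


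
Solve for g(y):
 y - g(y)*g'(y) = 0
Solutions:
 g(y) = -sqrt(C1 + y^2)
 g(y) = sqrt(C1 + y^2)


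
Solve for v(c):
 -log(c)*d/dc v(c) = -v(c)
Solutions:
 v(c) = C1*exp(li(c))


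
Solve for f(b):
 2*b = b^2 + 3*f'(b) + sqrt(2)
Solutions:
 f(b) = C1 - b^3/9 + b^2/3 - sqrt(2)*b/3


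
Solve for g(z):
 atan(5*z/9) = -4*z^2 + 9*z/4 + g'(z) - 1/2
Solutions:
 g(z) = C1 + 4*z^3/3 - 9*z^2/8 + z*atan(5*z/9) + z/2 - 9*log(25*z^2 + 81)/10


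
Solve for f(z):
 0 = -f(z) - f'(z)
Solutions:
 f(z) = C1*exp(-z)


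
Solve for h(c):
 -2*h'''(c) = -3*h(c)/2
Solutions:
 h(c) = C3*exp(6^(1/3)*c/2) + (C1*sin(2^(1/3)*3^(5/6)*c/4) + C2*cos(2^(1/3)*3^(5/6)*c/4))*exp(-6^(1/3)*c/4)


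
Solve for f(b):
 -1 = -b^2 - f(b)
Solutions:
 f(b) = 1 - b^2


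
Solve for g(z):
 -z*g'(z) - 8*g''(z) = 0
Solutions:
 g(z) = C1 + C2*erf(z/4)


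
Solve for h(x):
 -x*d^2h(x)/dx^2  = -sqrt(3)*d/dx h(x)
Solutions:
 h(x) = C1 + C2*x^(1 + sqrt(3))


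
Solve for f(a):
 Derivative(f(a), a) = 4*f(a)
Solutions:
 f(a) = C1*exp(4*a)


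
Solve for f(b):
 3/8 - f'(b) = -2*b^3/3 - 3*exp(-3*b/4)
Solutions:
 f(b) = C1 + b^4/6 + 3*b/8 - 4*exp(-3*b/4)


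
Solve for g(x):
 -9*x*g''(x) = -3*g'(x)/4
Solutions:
 g(x) = C1 + C2*x^(13/12)


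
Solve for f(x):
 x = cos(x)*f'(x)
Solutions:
 f(x) = C1 + Integral(x/cos(x), x)


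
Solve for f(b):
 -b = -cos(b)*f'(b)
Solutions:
 f(b) = C1 + Integral(b/cos(b), b)


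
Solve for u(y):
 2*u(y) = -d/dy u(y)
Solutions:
 u(y) = C1*exp(-2*y)


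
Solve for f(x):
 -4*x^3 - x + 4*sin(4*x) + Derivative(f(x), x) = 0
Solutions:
 f(x) = C1 + x^4 + x^2/2 + cos(4*x)


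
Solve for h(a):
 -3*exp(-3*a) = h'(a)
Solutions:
 h(a) = C1 + exp(-3*a)


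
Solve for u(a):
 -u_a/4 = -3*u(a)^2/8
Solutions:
 u(a) = -2/(C1 + 3*a)


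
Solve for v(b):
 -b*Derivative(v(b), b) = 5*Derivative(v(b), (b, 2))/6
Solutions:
 v(b) = C1 + C2*erf(sqrt(15)*b/5)


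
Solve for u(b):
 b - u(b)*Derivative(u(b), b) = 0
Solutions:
 u(b) = -sqrt(C1 + b^2)
 u(b) = sqrt(C1 + b^2)


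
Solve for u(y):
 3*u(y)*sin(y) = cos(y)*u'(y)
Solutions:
 u(y) = C1/cos(y)^3


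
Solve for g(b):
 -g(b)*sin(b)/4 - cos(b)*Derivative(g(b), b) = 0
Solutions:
 g(b) = C1*cos(b)^(1/4)


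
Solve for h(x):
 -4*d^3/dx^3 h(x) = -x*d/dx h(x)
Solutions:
 h(x) = C1 + Integral(C2*airyai(2^(1/3)*x/2) + C3*airybi(2^(1/3)*x/2), x)


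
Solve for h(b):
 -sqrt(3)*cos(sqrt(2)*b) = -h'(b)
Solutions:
 h(b) = C1 + sqrt(6)*sin(sqrt(2)*b)/2


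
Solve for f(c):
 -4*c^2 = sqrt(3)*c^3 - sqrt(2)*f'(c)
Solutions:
 f(c) = C1 + sqrt(6)*c^4/8 + 2*sqrt(2)*c^3/3


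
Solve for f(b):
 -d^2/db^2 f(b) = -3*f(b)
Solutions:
 f(b) = C1*exp(-sqrt(3)*b) + C2*exp(sqrt(3)*b)


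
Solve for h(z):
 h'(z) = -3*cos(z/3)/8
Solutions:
 h(z) = C1 - 9*sin(z/3)/8


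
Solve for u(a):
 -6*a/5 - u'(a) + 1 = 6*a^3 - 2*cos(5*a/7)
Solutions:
 u(a) = C1 - 3*a^4/2 - 3*a^2/5 + a + 14*sin(5*a/7)/5


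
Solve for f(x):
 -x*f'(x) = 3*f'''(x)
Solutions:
 f(x) = C1 + Integral(C2*airyai(-3^(2/3)*x/3) + C3*airybi(-3^(2/3)*x/3), x)


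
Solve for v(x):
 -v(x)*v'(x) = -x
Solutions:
 v(x) = -sqrt(C1 + x^2)
 v(x) = sqrt(C1 + x^2)


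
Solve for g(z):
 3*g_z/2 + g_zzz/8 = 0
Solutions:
 g(z) = C1 + C2*sin(2*sqrt(3)*z) + C3*cos(2*sqrt(3)*z)


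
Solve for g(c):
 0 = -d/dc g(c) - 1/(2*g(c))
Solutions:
 g(c) = -sqrt(C1 - c)
 g(c) = sqrt(C1 - c)


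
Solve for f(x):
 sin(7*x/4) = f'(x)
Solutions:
 f(x) = C1 - 4*cos(7*x/4)/7


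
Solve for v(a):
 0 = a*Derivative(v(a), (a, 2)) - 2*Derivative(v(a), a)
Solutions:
 v(a) = C1 + C2*a^3


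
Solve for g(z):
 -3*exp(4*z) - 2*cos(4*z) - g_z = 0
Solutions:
 g(z) = C1 - 3*exp(4*z)/4 - sin(4*z)/2


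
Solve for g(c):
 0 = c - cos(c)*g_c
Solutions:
 g(c) = C1 + Integral(c/cos(c), c)


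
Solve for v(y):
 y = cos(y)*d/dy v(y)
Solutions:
 v(y) = C1 + Integral(y/cos(y), y)


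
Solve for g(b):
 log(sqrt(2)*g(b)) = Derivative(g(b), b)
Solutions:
 -2*Integral(1/(2*log(_y) + log(2)), (_y, g(b))) = C1 - b


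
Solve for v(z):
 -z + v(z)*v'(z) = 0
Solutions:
 v(z) = -sqrt(C1 + z^2)
 v(z) = sqrt(C1 + z^2)


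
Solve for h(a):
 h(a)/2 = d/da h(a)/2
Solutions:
 h(a) = C1*exp(a)


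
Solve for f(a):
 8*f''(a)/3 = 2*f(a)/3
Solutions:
 f(a) = C1*exp(-a/2) + C2*exp(a/2)


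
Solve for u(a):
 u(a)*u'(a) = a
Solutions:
 u(a) = -sqrt(C1 + a^2)
 u(a) = sqrt(C1 + a^2)


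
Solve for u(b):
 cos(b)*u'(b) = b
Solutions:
 u(b) = C1 + Integral(b/cos(b), b)


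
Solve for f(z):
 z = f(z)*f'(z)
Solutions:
 f(z) = -sqrt(C1 + z^2)
 f(z) = sqrt(C1 + z^2)


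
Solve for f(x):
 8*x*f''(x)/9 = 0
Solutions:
 f(x) = C1 + C2*x


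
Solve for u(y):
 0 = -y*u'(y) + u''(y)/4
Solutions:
 u(y) = C1 + C2*erfi(sqrt(2)*y)


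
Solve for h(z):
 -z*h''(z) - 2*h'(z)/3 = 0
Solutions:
 h(z) = C1 + C2*z^(1/3)


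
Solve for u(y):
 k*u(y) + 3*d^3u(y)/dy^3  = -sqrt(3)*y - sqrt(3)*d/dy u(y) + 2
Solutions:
 u(y) = C1*exp(2^(1/3)*y*(-2^(1/3)*(9*k + sqrt(3)*sqrt(27*k^2 + 4*sqrt(3)))^(1/3) + 2*sqrt(3)/(9*k + sqrt(3)*sqrt(27*k^2 + 4*sqrt(3)))^(1/3))/6) + C2*exp(2^(1/3)*y*(2^(1/3)*(9*k + sqrt(3)*sqrt(27*k^2 + 4*sqrt(3)))^(1/3) - 2^(1/3)*sqrt(3)*I*(9*k + sqrt(3)*sqrt(27*k^2 + 4*sqrt(3)))^(1/3) + 8*sqrt(3)/((-1 + sqrt(3)*I)*(9*k + sqrt(3)*sqrt(27*k^2 + 4*sqrt(3)))^(1/3)))/12) + C3*exp(2^(1/3)*y*(2^(1/3)*(9*k + sqrt(3)*sqrt(27*k^2 + 4*sqrt(3)))^(1/3) + 2^(1/3)*sqrt(3)*I*(9*k + sqrt(3)*sqrt(27*k^2 + 4*sqrt(3)))^(1/3) - 8*sqrt(3)/((1 + sqrt(3)*I)*(9*k + sqrt(3)*sqrt(27*k^2 + 4*sqrt(3)))^(1/3)))/12) - sqrt(3)*y/k + 2/k + 3/k^2


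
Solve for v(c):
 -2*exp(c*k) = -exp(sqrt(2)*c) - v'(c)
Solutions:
 v(c) = C1 - sqrt(2)*exp(sqrt(2)*c)/2 + 2*exp(c*k)/k


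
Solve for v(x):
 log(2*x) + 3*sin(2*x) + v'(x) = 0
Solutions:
 v(x) = C1 - x*log(x) - x*log(2) + x + 3*cos(2*x)/2


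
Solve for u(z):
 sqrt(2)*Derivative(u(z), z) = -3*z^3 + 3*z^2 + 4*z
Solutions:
 u(z) = C1 - 3*sqrt(2)*z^4/8 + sqrt(2)*z^3/2 + sqrt(2)*z^2


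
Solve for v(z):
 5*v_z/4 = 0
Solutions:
 v(z) = C1


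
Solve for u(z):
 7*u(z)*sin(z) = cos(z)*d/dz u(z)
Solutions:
 u(z) = C1/cos(z)^7


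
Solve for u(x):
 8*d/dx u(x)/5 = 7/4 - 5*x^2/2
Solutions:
 u(x) = C1 - 25*x^3/48 + 35*x/32


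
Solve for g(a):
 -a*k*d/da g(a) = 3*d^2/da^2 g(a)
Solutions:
 g(a) = Piecewise((-sqrt(6)*sqrt(pi)*C1*erf(sqrt(6)*a*sqrt(k)/6)/(2*sqrt(k)) - C2, (k > 0) | (k < 0)), (-C1*a - C2, True))


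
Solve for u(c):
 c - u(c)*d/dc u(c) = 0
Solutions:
 u(c) = -sqrt(C1 + c^2)
 u(c) = sqrt(C1 + c^2)


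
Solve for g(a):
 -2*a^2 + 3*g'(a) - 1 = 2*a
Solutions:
 g(a) = C1 + 2*a^3/9 + a^2/3 + a/3


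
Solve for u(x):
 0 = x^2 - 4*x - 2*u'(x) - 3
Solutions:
 u(x) = C1 + x^3/6 - x^2 - 3*x/2


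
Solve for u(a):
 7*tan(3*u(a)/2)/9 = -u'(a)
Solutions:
 u(a) = -2*asin(C1*exp(-7*a/6))/3 + 2*pi/3
 u(a) = 2*asin(C1*exp(-7*a/6))/3


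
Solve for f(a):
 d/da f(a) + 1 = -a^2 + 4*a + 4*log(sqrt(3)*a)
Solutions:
 f(a) = C1 - a^3/3 + 2*a^2 + 4*a*log(a) - 5*a + a*log(9)


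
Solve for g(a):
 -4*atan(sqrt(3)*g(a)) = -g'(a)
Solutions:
 Integral(1/atan(sqrt(3)*_y), (_y, g(a))) = C1 + 4*a


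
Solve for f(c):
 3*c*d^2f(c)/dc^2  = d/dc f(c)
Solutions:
 f(c) = C1 + C2*c^(4/3)


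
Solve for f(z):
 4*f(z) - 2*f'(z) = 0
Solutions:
 f(z) = C1*exp(2*z)


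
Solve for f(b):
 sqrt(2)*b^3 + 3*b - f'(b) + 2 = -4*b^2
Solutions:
 f(b) = C1 + sqrt(2)*b^4/4 + 4*b^3/3 + 3*b^2/2 + 2*b


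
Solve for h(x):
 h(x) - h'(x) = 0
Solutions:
 h(x) = C1*exp(x)


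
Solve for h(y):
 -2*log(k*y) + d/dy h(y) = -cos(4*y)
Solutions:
 h(y) = C1 + 2*y*log(k*y) - 2*y - sin(4*y)/4


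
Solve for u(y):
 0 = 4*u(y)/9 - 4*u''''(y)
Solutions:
 u(y) = C1*exp(-sqrt(3)*y/3) + C2*exp(sqrt(3)*y/3) + C3*sin(sqrt(3)*y/3) + C4*cos(sqrt(3)*y/3)


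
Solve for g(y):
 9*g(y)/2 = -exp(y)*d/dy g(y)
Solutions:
 g(y) = C1*exp(9*exp(-y)/2)


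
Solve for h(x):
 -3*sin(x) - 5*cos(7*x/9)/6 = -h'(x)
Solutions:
 h(x) = C1 + 15*sin(7*x/9)/14 - 3*cos(x)


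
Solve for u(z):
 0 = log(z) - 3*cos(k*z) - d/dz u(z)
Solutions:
 u(z) = C1 + z*log(z) - z - 3*Piecewise((sin(k*z)/k, Ne(k, 0)), (z, True))


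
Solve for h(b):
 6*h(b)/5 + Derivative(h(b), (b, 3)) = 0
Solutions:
 h(b) = C3*exp(-5^(2/3)*6^(1/3)*b/5) + (C1*sin(2^(1/3)*3^(5/6)*5^(2/3)*b/10) + C2*cos(2^(1/3)*3^(5/6)*5^(2/3)*b/10))*exp(5^(2/3)*6^(1/3)*b/10)


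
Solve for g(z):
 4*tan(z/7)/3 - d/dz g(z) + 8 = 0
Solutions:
 g(z) = C1 + 8*z - 28*log(cos(z/7))/3


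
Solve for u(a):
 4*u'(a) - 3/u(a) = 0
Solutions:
 u(a) = -sqrt(C1 + 6*a)/2
 u(a) = sqrt(C1 + 6*a)/2


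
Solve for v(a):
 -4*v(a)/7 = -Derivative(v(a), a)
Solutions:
 v(a) = C1*exp(4*a/7)


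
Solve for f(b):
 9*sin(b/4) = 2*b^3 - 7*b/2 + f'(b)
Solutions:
 f(b) = C1 - b^4/2 + 7*b^2/4 - 36*cos(b/4)


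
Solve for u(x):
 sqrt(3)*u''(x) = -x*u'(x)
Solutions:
 u(x) = C1 + C2*erf(sqrt(2)*3^(3/4)*x/6)


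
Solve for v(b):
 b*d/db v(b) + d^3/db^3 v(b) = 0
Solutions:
 v(b) = C1 + Integral(C2*airyai(-b) + C3*airybi(-b), b)


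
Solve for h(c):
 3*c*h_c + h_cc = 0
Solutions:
 h(c) = C1 + C2*erf(sqrt(6)*c/2)


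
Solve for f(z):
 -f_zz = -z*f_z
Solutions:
 f(z) = C1 + C2*erfi(sqrt(2)*z/2)


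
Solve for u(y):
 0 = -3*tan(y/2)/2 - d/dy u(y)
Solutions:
 u(y) = C1 + 3*log(cos(y/2))


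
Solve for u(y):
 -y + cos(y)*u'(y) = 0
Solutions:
 u(y) = C1 + Integral(y/cos(y), y)


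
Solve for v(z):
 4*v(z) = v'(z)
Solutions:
 v(z) = C1*exp(4*z)


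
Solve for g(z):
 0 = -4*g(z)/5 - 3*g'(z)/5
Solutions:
 g(z) = C1*exp(-4*z/3)


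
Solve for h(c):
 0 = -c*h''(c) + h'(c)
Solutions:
 h(c) = C1 + C2*c^2


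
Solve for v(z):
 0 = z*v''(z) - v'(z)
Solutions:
 v(z) = C1 + C2*z^2


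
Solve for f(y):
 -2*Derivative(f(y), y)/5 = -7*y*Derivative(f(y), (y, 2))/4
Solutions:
 f(y) = C1 + C2*y^(43/35)


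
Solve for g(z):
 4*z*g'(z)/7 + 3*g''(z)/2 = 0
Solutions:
 g(z) = C1 + C2*erf(2*sqrt(21)*z/21)


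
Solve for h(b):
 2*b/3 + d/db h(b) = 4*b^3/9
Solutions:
 h(b) = C1 + b^4/9 - b^2/3


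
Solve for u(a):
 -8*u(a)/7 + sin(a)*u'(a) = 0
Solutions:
 u(a) = C1*(cos(a) - 1)^(4/7)/(cos(a) + 1)^(4/7)


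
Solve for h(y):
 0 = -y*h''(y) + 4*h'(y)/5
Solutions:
 h(y) = C1 + C2*y^(9/5)


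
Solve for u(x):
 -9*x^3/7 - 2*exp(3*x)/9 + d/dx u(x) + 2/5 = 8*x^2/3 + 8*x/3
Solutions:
 u(x) = C1 + 9*x^4/28 + 8*x^3/9 + 4*x^2/3 - 2*x/5 + 2*exp(3*x)/27


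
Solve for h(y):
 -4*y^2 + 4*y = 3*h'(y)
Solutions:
 h(y) = C1 - 4*y^3/9 + 2*y^2/3


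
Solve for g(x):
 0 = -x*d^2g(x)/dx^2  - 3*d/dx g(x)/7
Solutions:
 g(x) = C1 + C2*x^(4/7)


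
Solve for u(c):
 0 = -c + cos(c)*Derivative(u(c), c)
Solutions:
 u(c) = C1 + Integral(c/cos(c), c)


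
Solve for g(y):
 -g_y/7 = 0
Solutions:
 g(y) = C1


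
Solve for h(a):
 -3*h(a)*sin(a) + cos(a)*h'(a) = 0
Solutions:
 h(a) = C1/cos(a)^3


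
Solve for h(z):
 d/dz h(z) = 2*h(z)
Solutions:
 h(z) = C1*exp(2*z)


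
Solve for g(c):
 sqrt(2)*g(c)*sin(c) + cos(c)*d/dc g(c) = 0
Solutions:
 g(c) = C1*cos(c)^(sqrt(2))


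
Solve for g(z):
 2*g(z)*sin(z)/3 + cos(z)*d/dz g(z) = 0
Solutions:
 g(z) = C1*cos(z)^(2/3)


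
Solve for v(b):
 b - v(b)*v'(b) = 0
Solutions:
 v(b) = -sqrt(C1 + b^2)
 v(b) = sqrt(C1 + b^2)


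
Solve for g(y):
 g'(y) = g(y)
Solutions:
 g(y) = C1*exp(y)


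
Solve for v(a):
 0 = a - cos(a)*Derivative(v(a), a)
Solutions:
 v(a) = C1 + Integral(a/cos(a), a)


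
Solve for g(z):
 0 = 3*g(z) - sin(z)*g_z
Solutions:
 g(z) = C1*(cos(z) - 1)^(3/2)/(cos(z) + 1)^(3/2)


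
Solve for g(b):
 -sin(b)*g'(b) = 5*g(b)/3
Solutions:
 g(b) = C1*(cos(b) + 1)^(5/6)/(cos(b) - 1)^(5/6)


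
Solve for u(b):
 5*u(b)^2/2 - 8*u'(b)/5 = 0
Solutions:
 u(b) = -16/(C1 + 25*b)


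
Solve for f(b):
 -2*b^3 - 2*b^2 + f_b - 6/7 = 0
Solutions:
 f(b) = C1 + b^4/2 + 2*b^3/3 + 6*b/7


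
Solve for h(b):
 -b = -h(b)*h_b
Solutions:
 h(b) = -sqrt(C1 + b^2)
 h(b) = sqrt(C1 + b^2)


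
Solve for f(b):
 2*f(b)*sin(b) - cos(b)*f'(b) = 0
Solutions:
 f(b) = C1/cos(b)^2


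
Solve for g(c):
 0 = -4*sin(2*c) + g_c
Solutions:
 g(c) = C1 - 2*cos(2*c)


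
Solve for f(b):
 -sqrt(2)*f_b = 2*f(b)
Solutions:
 f(b) = C1*exp(-sqrt(2)*b)


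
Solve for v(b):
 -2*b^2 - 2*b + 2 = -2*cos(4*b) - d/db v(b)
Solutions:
 v(b) = C1 + 2*b^3/3 + b^2 - 2*b - sin(4*b)/2


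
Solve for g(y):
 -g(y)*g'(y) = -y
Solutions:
 g(y) = -sqrt(C1 + y^2)
 g(y) = sqrt(C1 + y^2)


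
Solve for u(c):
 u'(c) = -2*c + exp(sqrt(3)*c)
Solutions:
 u(c) = C1 - c^2 + sqrt(3)*exp(sqrt(3)*c)/3


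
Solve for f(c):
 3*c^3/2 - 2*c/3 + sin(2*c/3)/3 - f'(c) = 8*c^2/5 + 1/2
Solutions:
 f(c) = C1 + 3*c^4/8 - 8*c^3/15 - c^2/3 - c/2 - cos(2*c/3)/2


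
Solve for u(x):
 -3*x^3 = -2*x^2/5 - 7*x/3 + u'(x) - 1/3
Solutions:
 u(x) = C1 - 3*x^4/4 + 2*x^3/15 + 7*x^2/6 + x/3


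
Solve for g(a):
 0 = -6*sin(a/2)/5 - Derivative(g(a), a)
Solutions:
 g(a) = C1 + 12*cos(a/2)/5


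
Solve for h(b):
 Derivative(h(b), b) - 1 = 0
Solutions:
 h(b) = C1 + b


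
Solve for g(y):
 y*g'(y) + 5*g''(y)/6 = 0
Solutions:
 g(y) = C1 + C2*erf(sqrt(15)*y/5)


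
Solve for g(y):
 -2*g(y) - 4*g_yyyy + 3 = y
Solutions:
 g(y) = -y/2 + (C1*sin(2^(1/4)*y/2) + C2*cos(2^(1/4)*y/2))*exp(-2^(1/4)*y/2) + (C3*sin(2^(1/4)*y/2) + C4*cos(2^(1/4)*y/2))*exp(2^(1/4)*y/2) + 3/2


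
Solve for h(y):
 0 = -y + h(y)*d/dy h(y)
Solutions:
 h(y) = -sqrt(C1 + y^2)
 h(y) = sqrt(C1 + y^2)


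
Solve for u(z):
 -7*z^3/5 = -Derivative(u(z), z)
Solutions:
 u(z) = C1 + 7*z^4/20


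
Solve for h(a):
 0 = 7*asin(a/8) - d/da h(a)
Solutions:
 h(a) = C1 + 7*a*asin(a/8) + 7*sqrt(64 - a^2)


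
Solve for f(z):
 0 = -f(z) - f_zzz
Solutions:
 f(z) = C3*exp(-z) + (C1*sin(sqrt(3)*z/2) + C2*cos(sqrt(3)*z/2))*exp(z/2)


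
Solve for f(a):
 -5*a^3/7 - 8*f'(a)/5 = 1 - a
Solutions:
 f(a) = C1 - 25*a^4/224 + 5*a^2/16 - 5*a/8


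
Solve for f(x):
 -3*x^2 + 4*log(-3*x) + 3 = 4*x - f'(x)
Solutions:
 f(x) = C1 + x^3 + 2*x^2 - 4*x*log(-x) + x*(1 - 4*log(3))


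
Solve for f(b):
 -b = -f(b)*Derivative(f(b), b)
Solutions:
 f(b) = -sqrt(C1 + b^2)
 f(b) = sqrt(C1 + b^2)


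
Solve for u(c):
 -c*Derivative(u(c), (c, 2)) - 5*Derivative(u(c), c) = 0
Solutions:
 u(c) = C1 + C2/c^4


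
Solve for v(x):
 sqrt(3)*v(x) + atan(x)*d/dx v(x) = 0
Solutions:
 v(x) = C1*exp(-sqrt(3)*Integral(1/atan(x), x))


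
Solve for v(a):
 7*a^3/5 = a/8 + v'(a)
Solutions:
 v(a) = C1 + 7*a^4/20 - a^2/16


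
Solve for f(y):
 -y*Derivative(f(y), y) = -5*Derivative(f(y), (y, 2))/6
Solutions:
 f(y) = C1 + C2*erfi(sqrt(15)*y/5)
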